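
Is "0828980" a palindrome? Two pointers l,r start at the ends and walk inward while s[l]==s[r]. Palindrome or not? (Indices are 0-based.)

l=0 r=6: '0'=='0', l++,r--
l=1 r=5: '8'=='8', l++,r--
l=2 r=4: '2'!='9', stop

not a palindrome (mismatch at 2,4)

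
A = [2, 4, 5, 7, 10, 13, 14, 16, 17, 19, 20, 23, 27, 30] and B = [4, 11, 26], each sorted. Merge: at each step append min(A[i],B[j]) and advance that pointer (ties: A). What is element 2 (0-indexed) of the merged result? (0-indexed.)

merged[2] = 4

[i=0,j=0] A[i]=2<=B[j]=4 take 2 → i++
[i=1,j=0] A[i]=4<=B[j]=4 take 4 → i++
[i=2,j=0] A[i]=5>B[j]=4 take 4 → j++
[i=2,j=1] A[i]=5<=B[j]=11 take 5 → i++
[i=3,j=1] A[i]=7<=B[j]=11 take 7 → i++
[i=4,j=1] A[i]=10<=B[j]=11 take 10 → i++
[i=5,j=1] A[i]=13>B[j]=11 take 11 → j++
[i=5,j=2] A[i]=13<=B[j]=26 take 13 → i++
[i=6,j=2] A[i]=14<=B[j]=26 take 14 → i++
[i=7,j=2] A[i]=16<=B[j]=26 take 16 → i++
[i=8,j=2] A[i]=17<=B[j]=26 take 17 → i++
[i=9,j=2] A[i]=19<=B[j]=26 take 19 → i++
[i=10,j=2] A[i]=20<=B[j]=26 take 20 → i++
[i=11,j=2] A[i]=23<=B[j]=26 take 23 → i++
[i=12,j=2] A[i]=27>B[j]=26 take 26 → j++
[i=12,j=3] B done, take A[i]=27 → i++
[i=13,j=3] B done, take A[i]=30 → i++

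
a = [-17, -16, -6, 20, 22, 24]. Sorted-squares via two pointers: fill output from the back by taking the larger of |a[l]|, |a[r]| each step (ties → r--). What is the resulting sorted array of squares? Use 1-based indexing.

l=1 r=6: |-17|<=|24| out[6]=576, r--
l=1 r=5: |-17|<=|22| out[5]=484, r--
l=1 r=4: |-17|<=|20| out[4]=400, r--
l=1 r=3: |-17|>|-6| out[3]=289, l++
l=2 r=3: |-16|>|-6| out[2]=256, l++
l=3 r=3: |-6|<=|-6| out[1]=36, r--

[36, 256, 289, 400, 484, 576]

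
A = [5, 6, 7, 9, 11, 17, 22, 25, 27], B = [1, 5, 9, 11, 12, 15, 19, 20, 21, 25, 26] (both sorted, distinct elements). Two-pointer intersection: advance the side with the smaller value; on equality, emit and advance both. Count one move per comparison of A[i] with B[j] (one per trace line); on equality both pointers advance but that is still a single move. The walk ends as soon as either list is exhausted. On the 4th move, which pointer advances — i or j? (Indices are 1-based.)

[i=1,j=1] 5>1 → j++
[i=1,j=2] 5==5 emit → i++,j++
[i=2,j=3] 6<9 → i++
[i=3,j=3] 7<9 → i++

i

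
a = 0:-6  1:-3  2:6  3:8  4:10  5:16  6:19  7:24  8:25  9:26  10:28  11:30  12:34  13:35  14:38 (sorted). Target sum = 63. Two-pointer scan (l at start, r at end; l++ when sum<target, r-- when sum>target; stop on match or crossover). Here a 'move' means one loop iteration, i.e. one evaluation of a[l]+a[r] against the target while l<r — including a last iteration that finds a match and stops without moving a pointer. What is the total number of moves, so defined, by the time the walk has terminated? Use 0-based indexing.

l=0 r=14: -6+38=32 <63, l++
l=1 r=14: -3+38=35 <63, l++
l=2 r=14: 6+38=44 <63, l++
l=3 r=14: 8+38=46 <63, l++
l=4 r=14: 10+38=48 <63, l++
l=5 r=14: 16+38=54 <63, l++
l=6 r=14: 19+38=57 <63, l++
l=7 r=14: 24+38=62 <63, l++
l=8 r=14: 25+38=63, found

9 moves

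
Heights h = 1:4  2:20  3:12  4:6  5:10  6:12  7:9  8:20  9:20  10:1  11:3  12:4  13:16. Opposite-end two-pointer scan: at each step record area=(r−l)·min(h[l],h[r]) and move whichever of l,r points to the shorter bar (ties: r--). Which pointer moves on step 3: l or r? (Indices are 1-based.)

r

[1,13] min(4,16)*12=48 best=48 * → l++
[2,13] min(20,16)*11=176 best=176 * → r--
[2,12] min(20,4)*10=40 best=176 → r--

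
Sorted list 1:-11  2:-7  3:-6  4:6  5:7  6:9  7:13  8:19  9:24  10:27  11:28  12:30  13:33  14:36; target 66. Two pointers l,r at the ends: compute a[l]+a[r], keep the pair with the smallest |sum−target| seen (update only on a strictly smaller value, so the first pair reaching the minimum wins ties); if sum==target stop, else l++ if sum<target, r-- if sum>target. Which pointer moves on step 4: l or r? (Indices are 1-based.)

l=1 r=14: -11+36=25 d=41 *, l++
l=2 r=14: -7+36=29 d=37 *, l++
l=3 r=14: -6+36=30 d=36 *, l++
l=4 r=14: 6+36=42 d=24 *, l++

l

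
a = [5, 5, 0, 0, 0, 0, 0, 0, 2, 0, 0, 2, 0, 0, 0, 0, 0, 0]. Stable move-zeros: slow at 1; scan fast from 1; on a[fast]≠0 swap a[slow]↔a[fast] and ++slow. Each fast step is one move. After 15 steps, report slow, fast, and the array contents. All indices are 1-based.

slow=1 fast=1: a[fast]=5≠0 swap→a[1]=5, slow++,fast++
slow=2 fast=2: a[fast]=5≠0 swap→a[2]=5, slow++,fast++
slow=3 fast=3: a[fast]=0, fast++
slow=3 fast=4: a[fast]=0, fast++
slow=3 fast=5: a[fast]=0, fast++
slow=3 fast=6: a[fast]=0, fast++
slow=3 fast=7: a[fast]=0, fast++
slow=3 fast=8: a[fast]=0, fast++
slow=3 fast=9: a[fast]=2≠0 swap→a[3]=2, slow++,fast++
slow=4 fast=10: a[fast]=0, fast++
slow=4 fast=11: a[fast]=0, fast++
slow=4 fast=12: a[fast]=2≠0 swap→a[4]=2, slow++,fast++
slow=5 fast=13: a[fast]=0, fast++
slow=5 fast=14: a[fast]=0, fast++
slow=5 fast=15: a[fast]=0, fast++

slow=5, fast=16, a=[5, 5, 2, 2, 0, 0, 0, 0, 0, 0, 0, 0, 0, 0, 0, 0, 0, 0]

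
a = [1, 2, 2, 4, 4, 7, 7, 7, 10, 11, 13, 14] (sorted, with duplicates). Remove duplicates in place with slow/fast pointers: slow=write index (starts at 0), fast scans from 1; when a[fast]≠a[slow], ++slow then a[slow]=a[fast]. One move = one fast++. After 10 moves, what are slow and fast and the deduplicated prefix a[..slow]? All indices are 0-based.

slow=6, fast=11, prefix=[1, 2, 4, 7, 10, 11, 13]

(s=0,f=1) a[fast]=2≠a[slow]=1 write a[1]=2 → slow++,fast++
(s=1,f=2) a[fast]=2=a[slow] dup → fast++
(s=1,f=3) a[fast]=4≠a[slow]=2 write a[2]=4 → slow++,fast++
(s=2,f=4) a[fast]=4=a[slow] dup → fast++
(s=2,f=5) a[fast]=7≠a[slow]=4 write a[3]=7 → slow++,fast++
(s=3,f=6) a[fast]=7=a[slow] dup → fast++
(s=3,f=7) a[fast]=7=a[slow] dup → fast++
(s=3,f=8) a[fast]=10≠a[slow]=7 write a[4]=10 → slow++,fast++
(s=4,f=9) a[fast]=11≠a[slow]=10 write a[5]=11 → slow++,fast++
(s=5,f=10) a[fast]=13≠a[slow]=11 write a[6]=13 → slow++,fast++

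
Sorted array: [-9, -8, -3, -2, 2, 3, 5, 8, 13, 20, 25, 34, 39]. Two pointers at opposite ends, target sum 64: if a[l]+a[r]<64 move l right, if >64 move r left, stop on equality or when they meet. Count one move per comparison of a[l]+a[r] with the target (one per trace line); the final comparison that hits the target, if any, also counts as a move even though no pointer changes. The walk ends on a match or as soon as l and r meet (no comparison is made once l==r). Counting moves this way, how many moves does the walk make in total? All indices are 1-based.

l=1 r=13: -9+39=30 <64, l++
l=2 r=13: -8+39=31 <64, l++
l=3 r=13: -3+39=36 <64, l++
l=4 r=13: -2+39=37 <64, l++
l=5 r=13: 2+39=41 <64, l++
l=6 r=13: 3+39=42 <64, l++
l=7 r=13: 5+39=44 <64, l++
l=8 r=13: 8+39=47 <64, l++
l=9 r=13: 13+39=52 <64, l++
l=10 r=13: 20+39=59 <64, l++
l=11 r=13: 25+39=64, found

11 moves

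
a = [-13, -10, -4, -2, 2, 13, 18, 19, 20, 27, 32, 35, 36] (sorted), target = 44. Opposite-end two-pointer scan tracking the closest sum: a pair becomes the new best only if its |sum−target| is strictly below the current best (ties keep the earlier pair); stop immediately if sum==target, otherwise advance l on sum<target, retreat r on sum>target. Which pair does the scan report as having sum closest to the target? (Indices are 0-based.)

[0,12] -13+36=23 d=21 * → l++
[1,12] -10+36=26 d=18 * → l++
[2,12] -4+36=32 d=12 * → l++
[3,12] -2+36=34 d=10 * → l++
[4,12] 2+36=38 d=6 * → l++
[5,12] 13+36=49 d=5 * → r--
[5,11] 13+35=48 d=4 * → r--
[5,10] 13+32=45 d=1 * → r--
[5,9] 13+27=40 d=4 → l++
[6,9] 18+27=45 d=1 → r--
[6,8] 18+20=38 d=6 → l++
[7,8] 19+20=39 d=5 → l++

pair (13, 32) with sum 45 (|Δ|=1)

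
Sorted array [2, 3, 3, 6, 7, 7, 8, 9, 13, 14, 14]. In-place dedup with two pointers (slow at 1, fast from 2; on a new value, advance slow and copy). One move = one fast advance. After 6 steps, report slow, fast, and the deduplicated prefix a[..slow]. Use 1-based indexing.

(s=1,f=2) a[fast]=3≠a[slow]=2 write a[2]=3 → slow++,fast++
(s=2,f=3) a[fast]=3=a[slow] dup → fast++
(s=2,f=4) a[fast]=6≠a[slow]=3 write a[3]=6 → slow++,fast++
(s=3,f=5) a[fast]=7≠a[slow]=6 write a[4]=7 → slow++,fast++
(s=4,f=6) a[fast]=7=a[slow] dup → fast++
(s=4,f=7) a[fast]=8≠a[slow]=7 write a[5]=8 → slow++,fast++

slow=5, fast=8, prefix=[2, 3, 6, 7, 8]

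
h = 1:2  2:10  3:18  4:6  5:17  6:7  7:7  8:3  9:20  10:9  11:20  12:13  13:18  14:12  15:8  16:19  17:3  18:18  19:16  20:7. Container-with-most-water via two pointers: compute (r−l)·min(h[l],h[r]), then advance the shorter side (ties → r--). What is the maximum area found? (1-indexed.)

[1,20] min(2,7)*19=38 best=38 * → l++
[2,20] min(10,7)*18=126 best=126 * → r--
[2,19] min(10,16)*17=170 best=170 * → l++
[3,19] min(18,16)*16=256 best=256 * → r--
[3,18] min(18,18)*15=270 best=270 * → r--
[3,17] min(18,3)*14=42 best=270 → r--
[3,16] min(18,19)*13=234 best=270 → l++
[4,16] min(6,19)*12=72 best=270 → l++
[5,16] min(17,19)*11=187 best=270 → l++
[6,16] min(7,19)*10=70 best=270 → l++
[7,16] min(7,19)*9=63 best=270 → l++
[8,16] min(3,19)*8=24 best=270 → l++
[9,16] min(20,19)*7=133 best=270 → r--
[9,15] min(20,8)*6=48 best=270 → r--
[9,14] min(20,12)*5=60 best=270 → r--
[9,13] min(20,18)*4=72 best=270 → r--
[9,12] min(20,13)*3=39 best=270 → r--
[9,11] min(20,20)*2=40 best=270 → r--
[9,10] min(20,9)*1=9 best=270 → r--

max area = 270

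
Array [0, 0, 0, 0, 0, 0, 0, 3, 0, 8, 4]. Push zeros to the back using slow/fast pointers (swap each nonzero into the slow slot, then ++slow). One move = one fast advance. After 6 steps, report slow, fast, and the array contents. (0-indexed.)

(s=0,f=0) a[fast]=0 → fast++
(s=0,f=1) a[fast]=0 → fast++
(s=0,f=2) a[fast]=0 → fast++
(s=0,f=3) a[fast]=0 → fast++
(s=0,f=4) a[fast]=0 → fast++
(s=0,f=5) a[fast]=0 → fast++

slow=0, fast=6, a=[0, 0, 0, 0, 0, 0, 0, 3, 0, 8, 4]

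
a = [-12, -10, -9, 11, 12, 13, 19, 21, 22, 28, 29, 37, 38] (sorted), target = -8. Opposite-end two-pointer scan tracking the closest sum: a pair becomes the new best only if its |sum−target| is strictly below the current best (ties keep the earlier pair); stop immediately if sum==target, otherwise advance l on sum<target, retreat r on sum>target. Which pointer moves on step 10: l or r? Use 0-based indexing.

r

l=0 r=12: -12+38=26 d=34 *, r--
l=0 r=11: -12+37=25 d=33 *, r--
l=0 r=10: -12+29=17 d=25 *, r--
l=0 r=9: -12+28=16 d=24 *, r--
l=0 r=8: -12+22=10 d=18 *, r--
l=0 r=7: -12+21=9 d=17 *, r--
l=0 r=6: -12+19=7 d=15 *, r--
l=0 r=5: -12+13=1 d=9 *, r--
l=0 r=4: -12+12=0 d=8 *, r--
l=0 r=3: -12+11=-1 d=7 *, r--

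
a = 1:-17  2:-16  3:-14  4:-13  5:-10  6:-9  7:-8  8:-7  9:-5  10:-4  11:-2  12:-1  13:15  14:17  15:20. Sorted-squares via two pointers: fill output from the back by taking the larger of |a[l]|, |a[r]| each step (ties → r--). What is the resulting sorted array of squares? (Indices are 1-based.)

[1, 4, 16, 25, 49, 64, 81, 100, 169, 196, 225, 256, 289, 289, 400]

[1,15] |-17|<=|20| out[15]=400 → r--
[1,14] |-17|<=|17| out[14]=289 → r--
[1,13] |-17|>|15| out[13]=289 → l++
[2,13] |-16|>|15| out[12]=256 → l++
[3,13] |-14|<=|15| out[11]=225 → r--
[3,12] |-14|>|-1| out[10]=196 → l++
[4,12] |-13|>|-1| out[9]=169 → l++
[5,12] |-10|>|-1| out[8]=100 → l++
[6,12] |-9|>|-1| out[7]=81 → l++
[7,12] |-8|>|-1| out[6]=64 → l++
[8,12] |-7|>|-1| out[5]=49 → l++
[9,12] |-5|>|-1| out[4]=25 → l++
[10,12] |-4|>|-1| out[3]=16 → l++
[11,12] |-2|>|-1| out[2]=4 → l++
[12,12] |-1|<=|-1| out[1]=1 → r--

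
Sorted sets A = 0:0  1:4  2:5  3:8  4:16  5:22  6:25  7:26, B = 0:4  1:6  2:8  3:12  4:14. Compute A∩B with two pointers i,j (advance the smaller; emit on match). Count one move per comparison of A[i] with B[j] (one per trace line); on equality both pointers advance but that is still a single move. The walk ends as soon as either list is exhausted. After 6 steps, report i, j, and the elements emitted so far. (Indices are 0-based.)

i=4, j=4, emitted=[4, 8]

i=0 j=0: 0<4, i++
i=1 j=0: 4==4 emit, i++,j++
i=2 j=1: 5<6, i++
i=3 j=1: 8>6, j++
i=3 j=2: 8==8 emit, i++,j++
i=4 j=3: 16>12, j++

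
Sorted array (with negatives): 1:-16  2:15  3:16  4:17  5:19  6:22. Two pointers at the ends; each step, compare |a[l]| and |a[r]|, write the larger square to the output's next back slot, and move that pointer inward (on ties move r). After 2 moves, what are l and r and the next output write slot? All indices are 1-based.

[1,6] |-16|<=|22| out[6]=484 → r--
[1,5] |-16|<=|19| out[5]=361 → r--

l=1, r=4, next write slot=4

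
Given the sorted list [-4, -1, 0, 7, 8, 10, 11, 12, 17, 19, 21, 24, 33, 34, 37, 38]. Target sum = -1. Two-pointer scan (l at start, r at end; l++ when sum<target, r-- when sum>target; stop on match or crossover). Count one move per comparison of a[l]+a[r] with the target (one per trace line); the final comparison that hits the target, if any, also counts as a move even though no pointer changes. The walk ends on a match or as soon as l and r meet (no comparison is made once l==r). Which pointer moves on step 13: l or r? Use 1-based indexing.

[1,16] -4+38=34 >-1 → r--
[1,15] -4+37=33 >-1 → r--
[1,14] -4+34=30 >-1 → r--
[1,13] -4+33=29 >-1 → r--
[1,12] -4+24=20 >-1 → r--
[1,11] -4+21=17 >-1 → r--
[1,10] -4+19=15 >-1 → r--
[1,9] -4+17=13 >-1 → r--
[1,8] -4+12=8 >-1 → r--
[1,7] -4+11=7 >-1 → r--
[1,6] -4+10=6 >-1 → r--
[1,5] -4+8=4 >-1 → r--
[1,4] -4+7=3 >-1 → r--

r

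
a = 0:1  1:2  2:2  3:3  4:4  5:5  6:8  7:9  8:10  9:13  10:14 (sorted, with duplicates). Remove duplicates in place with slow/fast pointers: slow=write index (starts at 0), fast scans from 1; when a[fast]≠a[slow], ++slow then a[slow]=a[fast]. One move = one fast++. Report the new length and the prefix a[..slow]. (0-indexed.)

length 10; prefix = [1, 2, 3, 4, 5, 8, 9, 10, 13, 14]

slow=0 fast=1: a[fast]=2≠a[slow]=1 write a[1]=2, slow++,fast++
slow=1 fast=2: a[fast]=2=a[slow] dup, fast++
slow=1 fast=3: a[fast]=3≠a[slow]=2 write a[2]=3, slow++,fast++
slow=2 fast=4: a[fast]=4≠a[slow]=3 write a[3]=4, slow++,fast++
slow=3 fast=5: a[fast]=5≠a[slow]=4 write a[4]=5, slow++,fast++
slow=4 fast=6: a[fast]=8≠a[slow]=5 write a[5]=8, slow++,fast++
slow=5 fast=7: a[fast]=9≠a[slow]=8 write a[6]=9, slow++,fast++
slow=6 fast=8: a[fast]=10≠a[slow]=9 write a[7]=10, slow++,fast++
slow=7 fast=9: a[fast]=13≠a[slow]=10 write a[8]=13, slow++,fast++
slow=8 fast=10: a[fast]=14≠a[slow]=13 write a[9]=14, slow++,fast++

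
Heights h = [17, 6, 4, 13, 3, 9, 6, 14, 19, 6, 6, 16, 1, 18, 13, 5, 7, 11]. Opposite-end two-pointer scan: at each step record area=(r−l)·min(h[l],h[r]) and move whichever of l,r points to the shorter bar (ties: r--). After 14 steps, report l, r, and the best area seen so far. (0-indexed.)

[0,17] min(17,11)*17=187 best=187 * → r--
[0,16] min(17,7)*16=112 best=187 → r--
[0,15] min(17,5)*15=75 best=187 → r--
[0,14] min(17,13)*14=182 best=187 → r--
[0,13] min(17,18)*13=221 best=221 * → l++
[1,13] min(6,18)*12=72 best=221 → l++
[2,13] min(4,18)*11=44 best=221 → l++
[3,13] min(13,18)*10=130 best=221 → l++
[4,13] min(3,18)*9=27 best=221 → l++
[5,13] min(9,18)*8=72 best=221 → l++
[6,13] min(6,18)*7=42 best=221 → l++
[7,13] min(14,18)*6=84 best=221 → l++
[8,13] min(19,18)*5=90 best=221 → r--
[8,12] min(19,1)*4=4 best=221 → r--

l=8, r=11, best area=221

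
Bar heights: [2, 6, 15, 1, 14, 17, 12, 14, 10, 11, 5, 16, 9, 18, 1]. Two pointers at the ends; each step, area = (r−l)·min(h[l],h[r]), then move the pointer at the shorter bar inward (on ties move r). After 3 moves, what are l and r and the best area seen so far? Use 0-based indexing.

l=2, r=13, best area=72

l=0 r=14: min(2,1)*14=14 best=14 *, r--
l=0 r=13: min(2,18)*13=26 best=26 *, l++
l=1 r=13: min(6,18)*12=72 best=72 *, l++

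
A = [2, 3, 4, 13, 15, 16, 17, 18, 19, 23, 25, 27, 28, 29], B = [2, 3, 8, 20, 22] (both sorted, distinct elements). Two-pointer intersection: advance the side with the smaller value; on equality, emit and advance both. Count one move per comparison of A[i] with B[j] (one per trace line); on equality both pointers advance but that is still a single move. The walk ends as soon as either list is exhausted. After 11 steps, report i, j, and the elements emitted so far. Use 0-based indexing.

i=0 j=0: 2==2 emit, i++,j++
i=1 j=1: 3==3 emit, i++,j++
i=2 j=2: 4<8, i++
i=3 j=2: 13>8, j++
i=3 j=3: 13<20, i++
i=4 j=3: 15<20, i++
i=5 j=3: 16<20, i++
i=6 j=3: 17<20, i++
i=7 j=3: 18<20, i++
i=8 j=3: 19<20, i++
i=9 j=3: 23>20, j++

i=9, j=4, emitted=[2, 3]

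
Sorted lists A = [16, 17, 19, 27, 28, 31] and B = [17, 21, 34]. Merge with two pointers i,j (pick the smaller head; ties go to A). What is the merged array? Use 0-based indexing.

[16, 17, 17, 19, 21, 27, 28, 31, 34]

i=0 j=0: A[i]=16<=B[j]=17 take 16, i++
i=1 j=0: A[i]=17<=B[j]=17 take 17, i++
i=2 j=0: A[i]=19>B[j]=17 take 17, j++
i=2 j=1: A[i]=19<=B[j]=21 take 19, i++
i=3 j=1: A[i]=27>B[j]=21 take 21, j++
i=3 j=2: A[i]=27<=B[j]=34 take 27, i++
i=4 j=2: A[i]=28<=B[j]=34 take 28, i++
i=5 j=2: A[i]=31<=B[j]=34 take 31, i++
i=6 j=2: A done, take B[j]=34, j++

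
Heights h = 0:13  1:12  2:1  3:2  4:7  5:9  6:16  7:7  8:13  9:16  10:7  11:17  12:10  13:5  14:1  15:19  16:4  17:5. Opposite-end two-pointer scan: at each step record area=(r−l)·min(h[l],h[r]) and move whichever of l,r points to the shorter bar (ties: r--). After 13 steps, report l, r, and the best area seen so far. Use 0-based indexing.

l=0 r=17: min(13,5)*17=85 best=85 *, r--
l=0 r=16: min(13,4)*16=64 best=85, r--
l=0 r=15: min(13,19)*15=195 best=195 *, l++
l=1 r=15: min(12,19)*14=168 best=195, l++
l=2 r=15: min(1,19)*13=13 best=195, l++
l=3 r=15: min(2,19)*12=24 best=195, l++
l=4 r=15: min(7,19)*11=77 best=195, l++
l=5 r=15: min(9,19)*10=90 best=195, l++
l=6 r=15: min(16,19)*9=144 best=195, l++
l=7 r=15: min(7,19)*8=56 best=195, l++
l=8 r=15: min(13,19)*7=91 best=195, l++
l=9 r=15: min(16,19)*6=96 best=195, l++
l=10 r=15: min(7,19)*5=35 best=195, l++

l=11, r=15, best area=195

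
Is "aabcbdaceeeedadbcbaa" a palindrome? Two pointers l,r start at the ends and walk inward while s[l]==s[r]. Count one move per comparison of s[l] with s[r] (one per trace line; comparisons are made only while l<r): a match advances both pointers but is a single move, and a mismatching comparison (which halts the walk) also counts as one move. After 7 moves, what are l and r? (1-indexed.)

l=8, r=13

l=1 r=20: 'a'=='a', l++,r--
l=2 r=19: 'a'=='a', l++,r--
l=3 r=18: 'b'=='b', l++,r--
l=4 r=17: 'c'=='c', l++,r--
l=5 r=16: 'b'=='b', l++,r--
l=6 r=15: 'd'=='d', l++,r--
l=7 r=14: 'a'=='a', l++,r--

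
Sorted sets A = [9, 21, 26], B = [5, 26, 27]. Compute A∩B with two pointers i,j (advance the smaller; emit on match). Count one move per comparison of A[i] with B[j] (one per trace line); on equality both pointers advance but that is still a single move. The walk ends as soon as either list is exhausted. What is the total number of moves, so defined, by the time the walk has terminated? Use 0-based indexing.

4 moves

[i=0,j=0] 9>5 → j++
[i=0,j=1] 9<26 → i++
[i=1,j=1] 21<26 → i++
[i=2,j=1] 26==26 emit → i++,j++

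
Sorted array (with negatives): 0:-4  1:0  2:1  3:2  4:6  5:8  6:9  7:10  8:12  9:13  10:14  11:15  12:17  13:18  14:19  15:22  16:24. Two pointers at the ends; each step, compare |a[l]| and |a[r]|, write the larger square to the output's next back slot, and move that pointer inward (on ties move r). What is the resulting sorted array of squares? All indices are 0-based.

[0, 1, 4, 16, 36, 64, 81, 100, 144, 169, 196, 225, 289, 324, 361, 484, 576]

[0,16] |-4|<=|24| out[16]=576 → r--
[0,15] |-4|<=|22| out[15]=484 → r--
[0,14] |-4|<=|19| out[14]=361 → r--
[0,13] |-4|<=|18| out[13]=324 → r--
[0,12] |-4|<=|17| out[12]=289 → r--
[0,11] |-4|<=|15| out[11]=225 → r--
[0,10] |-4|<=|14| out[10]=196 → r--
[0,9] |-4|<=|13| out[9]=169 → r--
[0,8] |-4|<=|12| out[8]=144 → r--
[0,7] |-4|<=|10| out[7]=100 → r--
[0,6] |-4|<=|9| out[6]=81 → r--
[0,5] |-4|<=|8| out[5]=64 → r--
[0,4] |-4|<=|6| out[4]=36 → r--
[0,3] |-4|>|2| out[3]=16 → l++
[1,3] |0|<=|2| out[2]=4 → r--
[1,2] |0|<=|1| out[1]=1 → r--
[1,1] |0|<=|0| out[0]=0 → r--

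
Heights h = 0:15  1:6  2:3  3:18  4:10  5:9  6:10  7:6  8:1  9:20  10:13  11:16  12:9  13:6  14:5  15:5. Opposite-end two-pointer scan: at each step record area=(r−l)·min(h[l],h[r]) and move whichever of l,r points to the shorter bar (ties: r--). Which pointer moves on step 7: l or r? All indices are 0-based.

l=0 r=15: min(15,5)*15=75 best=75 *, r--
l=0 r=14: min(15,5)*14=70 best=75, r--
l=0 r=13: min(15,6)*13=78 best=78 *, r--
l=0 r=12: min(15,9)*12=108 best=108 *, r--
l=0 r=11: min(15,16)*11=165 best=165 *, l++
l=1 r=11: min(6,16)*10=60 best=165, l++
l=2 r=11: min(3,16)*9=27 best=165, l++

l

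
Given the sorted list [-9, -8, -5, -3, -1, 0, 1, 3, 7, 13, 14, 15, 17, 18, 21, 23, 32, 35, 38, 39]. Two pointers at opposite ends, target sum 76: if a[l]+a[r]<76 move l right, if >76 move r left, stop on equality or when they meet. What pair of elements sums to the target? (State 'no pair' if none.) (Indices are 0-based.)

no pair

[0,19] -9+39=30 <76 → l++
[1,19] -8+39=31 <76 → l++
[2,19] -5+39=34 <76 → l++
[3,19] -3+39=36 <76 → l++
[4,19] -1+39=38 <76 → l++
[5,19] 0+39=39 <76 → l++
[6,19] 1+39=40 <76 → l++
[7,19] 3+39=42 <76 → l++
[8,19] 7+39=46 <76 → l++
[9,19] 13+39=52 <76 → l++
[10,19] 14+39=53 <76 → l++
[11,19] 15+39=54 <76 → l++
[12,19] 17+39=56 <76 → l++
[13,19] 18+39=57 <76 → l++
[14,19] 21+39=60 <76 → l++
[15,19] 23+39=62 <76 → l++
[16,19] 32+39=71 <76 → l++
[17,19] 35+39=74 <76 → l++
[18,19] 38+39=77 >76 → r--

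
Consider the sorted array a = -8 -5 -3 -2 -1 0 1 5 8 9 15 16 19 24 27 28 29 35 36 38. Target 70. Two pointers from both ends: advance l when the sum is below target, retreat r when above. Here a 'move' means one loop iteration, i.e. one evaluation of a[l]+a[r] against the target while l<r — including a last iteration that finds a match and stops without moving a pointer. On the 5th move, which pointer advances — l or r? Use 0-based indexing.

l

l=0 r=19: -8+38=30 <70, l++
l=1 r=19: -5+38=33 <70, l++
l=2 r=19: -3+38=35 <70, l++
l=3 r=19: -2+38=36 <70, l++
l=4 r=19: -1+38=37 <70, l++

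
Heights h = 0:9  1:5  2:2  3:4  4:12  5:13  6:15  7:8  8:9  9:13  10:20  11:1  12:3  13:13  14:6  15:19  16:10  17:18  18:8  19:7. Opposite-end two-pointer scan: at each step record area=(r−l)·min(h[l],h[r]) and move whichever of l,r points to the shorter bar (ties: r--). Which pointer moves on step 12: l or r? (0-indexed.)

l

[0,19] min(9,7)*19=133 best=133 * → r--
[0,18] min(9,8)*18=144 best=144 * → r--
[0,17] min(9,18)*17=153 best=153 * → l++
[1,17] min(5,18)*16=80 best=153 → l++
[2,17] min(2,18)*15=30 best=153 → l++
[3,17] min(4,18)*14=56 best=153 → l++
[4,17] min(12,18)*13=156 best=156 * → l++
[5,17] min(13,18)*12=156 best=156 → l++
[6,17] min(15,18)*11=165 best=165 * → l++
[7,17] min(8,18)*10=80 best=165 → l++
[8,17] min(9,18)*9=81 best=165 → l++
[9,17] min(13,18)*8=104 best=165 → l++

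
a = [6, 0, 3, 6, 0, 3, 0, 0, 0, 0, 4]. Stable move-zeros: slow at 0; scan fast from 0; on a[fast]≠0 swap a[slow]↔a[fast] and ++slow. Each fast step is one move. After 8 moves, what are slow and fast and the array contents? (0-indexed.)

slow=4, fast=8, a=[6, 3, 6, 3, 0, 0, 0, 0, 0, 0, 4]

(s=0,f=0) a[fast]=6≠0 swap→a[0]=6 → slow++,fast++
(s=1,f=1) a[fast]=0 → fast++
(s=1,f=2) a[fast]=3≠0 swap→a[1]=3 → slow++,fast++
(s=2,f=3) a[fast]=6≠0 swap→a[2]=6 → slow++,fast++
(s=3,f=4) a[fast]=0 → fast++
(s=3,f=5) a[fast]=3≠0 swap→a[3]=3 → slow++,fast++
(s=4,f=6) a[fast]=0 → fast++
(s=4,f=7) a[fast]=0 → fast++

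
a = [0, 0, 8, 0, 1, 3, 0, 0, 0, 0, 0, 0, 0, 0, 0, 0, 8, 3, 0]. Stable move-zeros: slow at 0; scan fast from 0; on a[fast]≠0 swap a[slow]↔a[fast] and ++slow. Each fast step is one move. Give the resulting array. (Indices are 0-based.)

(s=0,f=0) a[fast]=0 → fast++
(s=0,f=1) a[fast]=0 → fast++
(s=0,f=2) a[fast]=8≠0 swap→a[0]=8 → slow++,fast++
(s=1,f=3) a[fast]=0 → fast++
(s=1,f=4) a[fast]=1≠0 swap→a[1]=1 → slow++,fast++
(s=2,f=5) a[fast]=3≠0 swap→a[2]=3 → slow++,fast++
(s=3,f=6) a[fast]=0 → fast++
(s=3,f=7) a[fast]=0 → fast++
(s=3,f=8) a[fast]=0 → fast++
(s=3,f=9) a[fast]=0 → fast++
(s=3,f=10) a[fast]=0 → fast++
(s=3,f=11) a[fast]=0 → fast++
(s=3,f=12) a[fast]=0 → fast++
(s=3,f=13) a[fast]=0 → fast++
(s=3,f=14) a[fast]=0 → fast++
(s=3,f=15) a[fast]=0 → fast++
(s=3,f=16) a[fast]=8≠0 swap→a[3]=8 → slow++,fast++
(s=4,f=17) a[fast]=3≠0 swap→a[4]=3 → slow++,fast++
(s=5,f=18) a[fast]=0 → fast++

[8, 1, 3, 8, 3, 0, 0, 0, 0, 0, 0, 0, 0, 0, 0, 0, 0, 0, 0]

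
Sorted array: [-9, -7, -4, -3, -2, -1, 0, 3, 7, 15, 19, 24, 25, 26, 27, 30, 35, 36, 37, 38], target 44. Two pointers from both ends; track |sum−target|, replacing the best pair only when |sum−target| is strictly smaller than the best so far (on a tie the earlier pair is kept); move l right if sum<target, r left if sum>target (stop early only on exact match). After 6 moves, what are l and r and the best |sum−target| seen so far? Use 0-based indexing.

[0,19] -9+38=29 d=15 * → l++
[1,19] -7+38=31 d=13 * → l++
[2,19] -4+38=34 d=10 * → l++
[3,19] -3+38=35 d=9 * → l++
[4,19] -2+38=36 d=8 * → l++
[5,19] -1+38=37 d=7 * → l++

l=6, r=19, best |Δ|=7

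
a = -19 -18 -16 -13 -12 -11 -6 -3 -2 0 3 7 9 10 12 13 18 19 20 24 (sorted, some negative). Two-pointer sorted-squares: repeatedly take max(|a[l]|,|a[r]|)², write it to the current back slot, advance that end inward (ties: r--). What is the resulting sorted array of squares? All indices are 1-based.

l=1 r=20: |-19|<=|24| out[20]=576, r--
l=1 r=19: |-19|<=|20| out[19]=400, r--
l=1 r=18: |-19|<=|19| out[18]=361, r--
l=1 r=17: |-19|>|18| out[17]=361, l++
l=2 r=17: |-18|<=|18| out[16]=324, r--
l=2 r=16: |-18|>|13| out[15]=324, l++
l=3 r=16: |-16|>|13| out[14]=256, l++
l=4 r=16: |-13|<=|13| out[13]=169, r--
l=4 r=15: |-13|>|12| out[12]=169, l++
l=5 r=15: |-12|<=|12| out[11]=144, r--
l=5 r=14: |-12|>|10| out[10]=144, l++
l=6 r=14: |-11|>|10| out[9]=121, l++
l=7 r=14: |-6|<=|10| out[8]=100, r--
l=7 r=13: |-6|<=|9| out[7]=81, r--
l=7 r=12: |-6|<=|7| out[6]=49, r--
l=7 r=11: |-6|>|3| out[5]=36, l++
l=8 r=11: |-3|<=|3| out[4]=9, r--
l=8 r=10: |-3|>|0| out[3]=9, l++
l=9 r=10: |-2|>|0| out[2]=4, l++
l=10 r=10: |0|<=|0| out[1]=0, r--

[0, 4, 9, 9, 36, 49, 81, 100, 121, 144, 144, 169, 169, 256, 324, 324, 361, 361, 400, 576]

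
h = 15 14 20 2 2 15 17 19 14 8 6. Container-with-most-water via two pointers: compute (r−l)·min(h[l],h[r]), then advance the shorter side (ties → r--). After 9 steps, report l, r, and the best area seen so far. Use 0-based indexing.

l=2, r=3, best area=112

[0,10] min(15,6)*10=60 best=60 * → r--
[0,9] min(15,8)*9=72 best=72 * → r--
[0,8] min(15,14)*8=112 best=112 * → r--
[0,7] min(15,19)*7=105 best=112 → l++
[1,7] min(14,19)*6=84 best=112 → l++
[2,7] min(20,19)*5=95 best=112 → r--
[2,6] min(20,17)*4=68 best=112 → r--
[2,5] min(20,15)*3=45 best=112 → r--
[2,4] min(20,2)*2=4 best=112 → r--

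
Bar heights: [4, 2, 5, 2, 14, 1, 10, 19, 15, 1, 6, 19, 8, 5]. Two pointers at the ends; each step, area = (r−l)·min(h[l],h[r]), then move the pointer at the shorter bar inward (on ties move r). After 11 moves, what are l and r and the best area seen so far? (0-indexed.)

l=7, r=9, best area=98

[0,13] min(4,5)*13=52 best=52 * → l++
[1,13] min(2,5)*12=24 best=52 → l++
[2,13] min(5,5)*11=55 best=55 * → r--
[2,12] min(5,8)*10=50 best=55 → l++
[3,12] min(2,8)*9=18 best=55 → l++
[4,12] min(14,8)*8=64 best=64 * → r--
[4,11] min(14,19)*7=98 best=98 * → l++
[5,11] min(1,19)*6=6 best=98 → l++
[6,11] min(10,19)*5=50 best=98 → l++
[7,11] min(19,19)*4=76 best=98 → r--
[7,10] min(19,6)*3=18 best=98 → r--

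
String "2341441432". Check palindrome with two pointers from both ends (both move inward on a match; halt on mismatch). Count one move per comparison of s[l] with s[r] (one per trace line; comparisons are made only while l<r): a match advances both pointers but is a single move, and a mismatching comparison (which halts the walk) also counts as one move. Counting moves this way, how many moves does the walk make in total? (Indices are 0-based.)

5 moves

[0,9] '2'=='2' → l++,r--
[1,8] '3'=='3' → l++,r--
[2,7] '4'=='4' → l++,r--
[3,6] '1'=='1' → l++,r--
[4,5] '4'=='4' → l++,r--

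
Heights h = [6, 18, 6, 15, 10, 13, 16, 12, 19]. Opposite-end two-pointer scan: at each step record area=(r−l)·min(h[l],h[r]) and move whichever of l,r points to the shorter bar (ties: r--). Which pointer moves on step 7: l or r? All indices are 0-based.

l=0 r=8: min(6,19)*8=48 best=48 *, l++
l=1 r=8: min(18,19)*7=126 best=126 *, l++
l=2 r=8: min(6,19)*6=36 best=126, l++
l=3 r=8: min(15,19)*5=75 best=126, l++
l=4 r=8: min(10,19)*4=40 best=126, l++
l=5 r=8: min(13,19)*3=39 best=126, l++
l=6 r=8: min(16,19)*2=32 best=126, l++

l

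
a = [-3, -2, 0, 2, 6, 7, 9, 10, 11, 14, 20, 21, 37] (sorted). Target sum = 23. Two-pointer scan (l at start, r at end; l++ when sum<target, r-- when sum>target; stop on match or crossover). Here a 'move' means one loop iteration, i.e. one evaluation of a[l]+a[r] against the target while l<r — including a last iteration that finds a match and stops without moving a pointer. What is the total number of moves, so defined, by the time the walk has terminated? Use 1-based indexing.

5 moves

[1,13] -3+37=34 >23 → r--
[1,12] -3+21=18 <23 → l++
[2,12] -2+21=19 <23 → l++
[3,12] 0+21=21 <23 → l++
[4,12] 2+21=23 → found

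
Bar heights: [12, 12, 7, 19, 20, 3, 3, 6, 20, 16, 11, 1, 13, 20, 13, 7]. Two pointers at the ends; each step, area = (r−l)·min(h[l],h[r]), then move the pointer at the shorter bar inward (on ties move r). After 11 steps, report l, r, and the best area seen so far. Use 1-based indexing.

l=5, r=9, best area=190

l=1 r=16: min(12,7)*15=105 best=105 *, r--
l=1 r=15: min(12,13)*14=168 best=168 *, l++
l=2 r=15: min(12,13)*13=156 best=168, l++
l=3 r=15: min(7,13)*12=84 best=168, l++
l=4 r=15: min(19,13)*11=143 best=168, r--
l=4 r=14: min(19,20)*10=190 best=190 *, l++
l=5 r=14: min(20,20)*9=180 best=190, r--
l=5 r=13: min(20,13)*8=104 best=190, r--
l=5 r=12: min(20,1)*7=7 best=190, r--
l=5 r=11: min(20,11)*6=66 best=190, r--
l=5 r=10: min(20,16)*5=80 best=190, r--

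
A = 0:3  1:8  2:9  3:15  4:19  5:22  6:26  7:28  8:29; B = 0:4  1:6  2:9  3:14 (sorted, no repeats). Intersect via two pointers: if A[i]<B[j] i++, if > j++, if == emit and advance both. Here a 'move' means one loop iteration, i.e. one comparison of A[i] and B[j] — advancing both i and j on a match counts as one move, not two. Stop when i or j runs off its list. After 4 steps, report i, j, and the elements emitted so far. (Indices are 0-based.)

i=2, j=2, emitted=[]

[i=0,j=0] 3<4 → i++
[i=1,j=0] 8>4 → j++
[i=1,j=1] 8>6 → j++
[i=1,j=2] 8<9 → i++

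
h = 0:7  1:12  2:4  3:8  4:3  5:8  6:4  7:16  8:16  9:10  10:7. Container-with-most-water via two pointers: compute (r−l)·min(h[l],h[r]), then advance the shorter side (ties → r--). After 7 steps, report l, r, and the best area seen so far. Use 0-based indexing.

l=0 r=10: min(7,7)*10=70 best=70 *, r--
l=0 r=9: min(7,10)*9=63 best=70, l++
l=1 r=9: min(12,10)*8=80 best=80 *, r--
l=1 r=8: min(12,16)*7=84 best=84 *, l++
l=2 r=8: min(4,16)*6=24 best=84, l++
l=3 r=8: min(8,16)*5=40 best=84, l++
l=4 r=8: min(3,16)*4=12 best=84, l++

l=5, r=8, best area=84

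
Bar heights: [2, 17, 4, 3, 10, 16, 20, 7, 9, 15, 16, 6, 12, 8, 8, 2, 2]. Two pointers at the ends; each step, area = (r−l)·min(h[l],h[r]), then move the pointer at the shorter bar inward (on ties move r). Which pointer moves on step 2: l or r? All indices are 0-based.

r

[0,16] min(2,2)*16=32 best=32 * → r--
[0,15] min(2,2)*15=30 best=32 → r--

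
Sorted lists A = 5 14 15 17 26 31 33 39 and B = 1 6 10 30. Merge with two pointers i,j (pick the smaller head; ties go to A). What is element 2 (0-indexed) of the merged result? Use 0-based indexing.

i=0 j=0: A[i]=5>B[j]=1 take 1, j++
i=0 j=1: A[i]=5<=B[j]=6 take 5, i++
i=1 j=1: A[i]=14>B[j]=6 take 6, j++
i=1 j=2: A[i]=14>B[j]=10 take 10, j++
i=1 j=3: A[i]=14<=B[j]=30 take 14, i++
i=2 j=3: A[i]=15<=B[j]=30 take 15, i++
i=3 j=3: A[i]=17<=B[j]=30 take 17, i++
i=4 j=3: A[i]=26<=B[j]=30 take 26, i++
i=5 j=3: A[i]=31>B[j]=30 take 30, j++
i=5 j=4: B done, take A[i]=31, i++
i=6 j=4: B done, take A[i]=33, i++
i=7 j=4: B done, take A[i]=39, i++

merged[2] = 6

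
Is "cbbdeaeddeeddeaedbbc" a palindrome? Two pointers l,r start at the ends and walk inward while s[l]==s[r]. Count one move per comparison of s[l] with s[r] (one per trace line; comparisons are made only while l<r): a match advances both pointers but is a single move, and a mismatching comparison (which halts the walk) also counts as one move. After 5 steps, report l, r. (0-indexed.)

[0,19] 'c'=='c' → l++,r--
[1,18] 'b'=='b' → l++,r--
[2,17] 'b'=='b' → l++,r--
[3,16] 'd'=='d' → l++,r--
[4,15] 'e'=='e' → l++,r--

l=5, r=14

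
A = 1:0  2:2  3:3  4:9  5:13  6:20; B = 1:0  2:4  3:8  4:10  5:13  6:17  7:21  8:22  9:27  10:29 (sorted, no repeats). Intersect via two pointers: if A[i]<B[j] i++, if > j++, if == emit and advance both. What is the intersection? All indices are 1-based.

[i=1,j=1] 0==0 emit → i++,j++
[i=2,j=2] 2<4 → i++
[i=3,j=2] 3<4 → i++
[i=4,j=2] 9>4 → j++
[i=4,j=3] 9>8 → j++
[i=4,j=4] 9<10 → i++
[i=5,j=4] 13>10 → j++
[i=5,j=5] 13==13 emit → i++,j++
[i=6,j=6] 20>17 → j++
[i=6,j=7] 20<21 → i++

intersection = [0, 13]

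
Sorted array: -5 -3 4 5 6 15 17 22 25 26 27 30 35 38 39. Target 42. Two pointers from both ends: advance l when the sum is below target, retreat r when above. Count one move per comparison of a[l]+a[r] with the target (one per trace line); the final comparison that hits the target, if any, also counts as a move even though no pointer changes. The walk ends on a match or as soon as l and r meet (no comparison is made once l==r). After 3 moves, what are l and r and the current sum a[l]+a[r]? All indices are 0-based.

l=0 r=14: -5+39=34 <42, l++
l=1 r=14: -3+39=36 <42, l++
l=2 r=14: 4+39=43 >42, r--

l=2, r=13, sum=42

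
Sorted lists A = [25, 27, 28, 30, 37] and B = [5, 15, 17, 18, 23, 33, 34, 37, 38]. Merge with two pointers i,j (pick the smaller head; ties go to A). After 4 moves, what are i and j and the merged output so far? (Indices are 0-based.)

i=0, j=4, merged so far=[5, 15, 17, 18]

[i=0,j=0] A[i]=25>B[j]=5 take 5 → j++
[i=0,j=1] A[i]=25>B[j]=15 take 15 → j++
[i=0,j=2] A[i]=25>B[j]=17 take 17 → j++
[i=0,j=3] A[i]=25>B[j]=18 take 18 → j++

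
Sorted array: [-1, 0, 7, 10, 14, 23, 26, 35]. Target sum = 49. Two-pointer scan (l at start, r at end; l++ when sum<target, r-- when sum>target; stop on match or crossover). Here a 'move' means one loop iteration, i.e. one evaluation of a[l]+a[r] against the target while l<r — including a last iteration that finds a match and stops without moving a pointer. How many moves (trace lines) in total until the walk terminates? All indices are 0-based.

[0,7] -1+35=34 <49 → l++
[1,7] 0+35=35 <49 → l++
[2,7] 7+35=42 <49 → l++
[3,7] 10+35=45 <49 → l++
[4,7] 14+35=49 → found

5 moves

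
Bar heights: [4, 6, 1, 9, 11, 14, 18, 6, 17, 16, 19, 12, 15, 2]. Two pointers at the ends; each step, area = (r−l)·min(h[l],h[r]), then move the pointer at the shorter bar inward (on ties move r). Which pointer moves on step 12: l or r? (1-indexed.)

l=1 r=14: min(4,2)*13=26 best=26 *, r--
l=1 r=13: min(4,15)*12=48 best=48 *, l++
l=2 r=13: min(6,15)*11=66 best=66 *, l++
l=3 r=13: min(1,15)*10=10 best=66, l++
l=4 r=13: min(9,15)*9=81 best=81 *, l++
l=5 r=13: min(11,15)*8=88 best=88 *, l++
l=6 r=13: min(14,15)*7=98 best=98 *, l++
l=7 r=13: min(18,15)*6=90 best=98, r--
l=7 r=12: min(18,12)*5=60 best=98, r--
l=7 r=11: min(18,19)*4=72 best=98, l++
l=8 r=11: min(6,19)*3=18 best=98, l++
l=9 r=11: min(17,19)*2=34 best=98, l++

l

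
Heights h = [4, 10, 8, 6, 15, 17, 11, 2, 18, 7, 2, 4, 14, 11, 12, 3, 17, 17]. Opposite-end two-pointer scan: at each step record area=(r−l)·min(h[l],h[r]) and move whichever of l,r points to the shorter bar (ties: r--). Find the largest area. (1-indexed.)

max area = 204

[1,18] min(4,17)*17=68 best=68 * → l++
[2,18] min(10,17)*16=160 best=160 * → l++
[3,18] min(8,17)*15=120 best=160 → l++
[4,18] min(6,17)*14=84 best=160 → l++
[5,18] min(15,17)*13=195 best=195 * → l++
[6,18] min(17,17)*12=204 best=204 * → r--
[6,17] min(17,17)*11=187 best=204 → r--
[6,16] min(17,3)*10=30 best=204 → r--
[6,15] min(17,12)*9=108 best=204 → r--
[6,14] min(17,11)*8=88 best=204 → r--
[6,13] min(17,14)*7=98 best=204 → r--
[6,12] min(17,4)*6=24 best=204 → r--
[6,11] min(17,2)*5=10 best=204 → r--
[6,10] min(17,7)*4=28 best=204 → r--
[6,9] min(17,18)*3=51 best=204 → l++
[7,9] min(11,18)*2=22 best=204 → l++
[8,9] min(2,18)*1=2 best=204 → l++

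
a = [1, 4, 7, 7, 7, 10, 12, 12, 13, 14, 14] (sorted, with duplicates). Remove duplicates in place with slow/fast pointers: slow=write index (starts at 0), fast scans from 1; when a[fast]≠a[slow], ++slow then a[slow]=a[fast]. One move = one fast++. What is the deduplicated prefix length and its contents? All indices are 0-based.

slow=0 fast=1: a[fast]=4≠a[slow]=1 write a[1]=4, slow++,fast++
slow=1 fast=2: a[fast]=7≠a[slow]=4 write a[2]=7, slow++,fast++
slow=2 fast=3: a[fast]=7=a[slow] dup, fast++
slow=2 fast=4: a[fast]=7=a[slow] dup, fast++
slow=2 fast=5: a[fast]=10≠a[slow]=7 write a[3]=10, slow++,fast++
slow=3 fast=6: a[fast]=12≠a[slow]=10 write a[4]=12, slow++,fast++
slow=4 fast=7: a[fast]=12=a[slow] dup, fast++
slow=4 fast=8: a[fast]=13≠a[slow]=12 write a[5]=13, slow++,fast++
slow=5 fast=9: a[fast]=14≠a[slow]=13 write a[6]=14, slow++,fast++
slow=6 fast=10: a[fast]=14=a[slow] dup, fast++

length 7; prefix = [1, 4, 7, 10, 12, 13, 14]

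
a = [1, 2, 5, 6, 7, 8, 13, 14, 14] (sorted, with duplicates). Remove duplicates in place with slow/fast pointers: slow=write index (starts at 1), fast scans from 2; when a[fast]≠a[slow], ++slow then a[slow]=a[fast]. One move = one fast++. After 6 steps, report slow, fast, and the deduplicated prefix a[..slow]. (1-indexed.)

(s=1,f=2) a[fast]=2≠a[slow]=1 write a[2]=2 → slow++,fast++
(s=2,f=3) a[fast]=5≠a[slow]=2 write a[3]=5 → slow++,fast++
(s=3,f=4) a[fast]=6≠a[slow]=5 write a[4]=6 → slow++,fast++
(s=4,f=5) a[fast]=7≠a[slow]=6 write a[5]=7 → slow++,fast++
(s=5,f=6) a[fast]=8≠a[slow]=7 write a[6]=8 → slow++,fast++
(s=6,f=7) a[fast]=13≠a[slow]=8 write a[7]=13 → slow++,fast++

slow=7, fast=8, prefix=[1, 2, 5, 6, 7, 8, 13]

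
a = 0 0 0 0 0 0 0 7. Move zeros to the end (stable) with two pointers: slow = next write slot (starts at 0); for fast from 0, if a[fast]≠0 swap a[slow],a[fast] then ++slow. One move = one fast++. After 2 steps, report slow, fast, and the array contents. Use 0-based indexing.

slow=0, fast=2, a=[0, 0, 0, 0, 0, 0, 0, 7]

slow=0 fast=0: a[fast]=0, fast++
slow=0 fast=1: a[fast]=0, fast++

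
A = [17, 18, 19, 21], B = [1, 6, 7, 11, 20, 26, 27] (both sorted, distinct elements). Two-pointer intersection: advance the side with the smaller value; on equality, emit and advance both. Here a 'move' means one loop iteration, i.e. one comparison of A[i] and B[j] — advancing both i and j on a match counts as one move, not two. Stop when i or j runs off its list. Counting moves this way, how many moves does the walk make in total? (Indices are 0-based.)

9 moves

[i=0,j=0] 17>1 → j++
[i=0,j=1] 17>6 → j++
[i=0,j=2] 17>7 → j++
[i=0,j=3] 17>11 → j++
[i=0,j=4] 17<20 → i++
[i=1,j=4] 18<20 → i++
[i=2,j=4] 19<20 → i++
[i=3,j=4] 21>20 → j++
[i=3,j=5] 21<26 → i++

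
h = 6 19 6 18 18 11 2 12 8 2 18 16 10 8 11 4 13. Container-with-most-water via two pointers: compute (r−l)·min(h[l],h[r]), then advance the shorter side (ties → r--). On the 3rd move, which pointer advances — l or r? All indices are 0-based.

[0,16] min(6,13)*16=96 best=96 * → l++
[1,16] min(19,13)*15=195 best=195 * → r--
[1,15] min(19,4)*14=56 best=195 → r--

r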